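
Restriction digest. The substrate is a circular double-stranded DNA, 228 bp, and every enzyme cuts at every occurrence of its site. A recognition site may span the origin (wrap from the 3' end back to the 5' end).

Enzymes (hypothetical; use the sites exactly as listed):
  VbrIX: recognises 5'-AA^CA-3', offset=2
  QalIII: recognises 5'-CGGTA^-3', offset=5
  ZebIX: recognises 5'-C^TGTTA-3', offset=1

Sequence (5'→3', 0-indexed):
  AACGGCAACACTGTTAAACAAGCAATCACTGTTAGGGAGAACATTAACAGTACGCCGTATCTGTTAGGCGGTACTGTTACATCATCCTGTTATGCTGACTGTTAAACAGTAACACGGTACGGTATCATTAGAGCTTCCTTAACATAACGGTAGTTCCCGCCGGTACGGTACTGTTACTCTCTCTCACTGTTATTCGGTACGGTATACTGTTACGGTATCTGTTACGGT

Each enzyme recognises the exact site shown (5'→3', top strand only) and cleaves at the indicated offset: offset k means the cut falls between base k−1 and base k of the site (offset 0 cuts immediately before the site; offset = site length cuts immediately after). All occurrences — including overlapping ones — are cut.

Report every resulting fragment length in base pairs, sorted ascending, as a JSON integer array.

[1,1,2,3,3,5,5,5,6,6,7,7,7,7,10,10,10,11,12,12,12,12,13,13,14,16,18]

Scan for sites:
  VbrIX (AACA, off=2): starts [6, 16, 39, 45, 104, 110, 140] → cuts [8, 18, 41, 47, 106, 112, 142]
  QalIII (CGGTA, off=5): starts [68, 114, 119, 147, 160, 165, 194, 199, 212, 224] → cuts [1, 73, 119, 124, 152, 165, 170, 199, 204, 217]
  ZebIX (CTGTTA, off=1): starts [10, 28, 60, 73, 86, 98, 170, 186, 206, 218] → cuts [11, 29, 61, 74, 87, 99, 171, 187, 207, 219]

Pooled cuts: [1, 8, 11, 18, 29, 41, 47, 61, 73, 74, 87, 99, 106, 112, 119, 124, 142, 152, 165, 170, 171, 187, 199, 204, 207, 217, 219]

Fragment lengths:
  1→8: 7 bp
  8→11: 3 bp
  11→18: 7 bp
  18→29: 11 bp
  29→41: 12 bp
  41→47: 6 bp
  47→61: 14 bp
  61→73: 12 bp
  73→74: 1 bp
  74→87: 13 bp
  87→99: 12 bp
  99→106: 7 bp
  106→112: 6 bp
  112→119: 7 bp
  119→124: 5 bp
  124→142: 18 bp
  142→152: 10 bp
  152→165: 13 bp
  165→170: 5 bp
  170→171: 1 bp
  171→187: 16 bp
  187→199: 12 bp
  199→204: 5 bp
  204→207: 3 bp
  207→217: 10 bp
  217→219: 2 bp
  219→1 (wrap): 228-219+1 = 10 bp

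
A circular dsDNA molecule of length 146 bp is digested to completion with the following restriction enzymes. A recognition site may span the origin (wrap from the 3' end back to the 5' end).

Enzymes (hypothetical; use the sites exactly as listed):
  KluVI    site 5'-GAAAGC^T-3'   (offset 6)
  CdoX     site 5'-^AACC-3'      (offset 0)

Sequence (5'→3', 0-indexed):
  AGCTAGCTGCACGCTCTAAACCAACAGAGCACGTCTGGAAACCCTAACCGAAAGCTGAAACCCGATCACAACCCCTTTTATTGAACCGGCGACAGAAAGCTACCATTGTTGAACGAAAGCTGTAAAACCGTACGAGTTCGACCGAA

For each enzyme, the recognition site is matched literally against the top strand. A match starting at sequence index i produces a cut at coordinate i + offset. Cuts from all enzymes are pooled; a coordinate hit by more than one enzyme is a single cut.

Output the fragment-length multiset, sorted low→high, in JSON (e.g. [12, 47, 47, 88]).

Scan for sites:
  KluVI (GAAAGCT, off=6): starts [49, 94, 114, 143] → cuts [3, 55, 100, 120]
  CdoX (AACC, off=0): starts [18, 39, 45, 58, 69, 83, 125] → cuts [18, 39, 45, 58, 69, 83, 125]

Pooled cuts: [3, 18, 39, 45, 55, 58, 69, 83, 100, 120, 125]

Fragments:
  3→18: 15 bp
  18→39: 21 bp
  39→45: 6 bp
  45→55: 10 bp
  55→58: 3 bp
  58→69: 11 bp
  69→83: 14 bp
  83→100: 17 bp
  100→120: 20 bp
  120→125: 5 bp
  125→3 (wrap): 146-125+3 = 24 bp

[3,5,6,10,11,14,15,17,20,21,24]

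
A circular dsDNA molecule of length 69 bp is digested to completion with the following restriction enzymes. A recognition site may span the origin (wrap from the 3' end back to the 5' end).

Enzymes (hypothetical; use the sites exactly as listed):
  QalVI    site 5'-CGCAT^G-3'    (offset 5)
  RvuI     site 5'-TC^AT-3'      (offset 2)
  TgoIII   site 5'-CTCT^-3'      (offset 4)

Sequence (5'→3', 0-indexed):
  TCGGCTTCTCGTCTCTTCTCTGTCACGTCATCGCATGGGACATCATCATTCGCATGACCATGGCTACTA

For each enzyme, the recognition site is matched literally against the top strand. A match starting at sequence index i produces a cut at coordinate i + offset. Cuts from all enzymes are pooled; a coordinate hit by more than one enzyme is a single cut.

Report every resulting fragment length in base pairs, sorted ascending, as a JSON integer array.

Scan for sites:
  QalVI CGCATG/5: at [31, 50] ⇒ [36, 55]
  RvuI TCAT/2: at [27, 42, 45] ⇒ [29, 44, 47]
  TgoIII CTCT/4: at [12, 17] ⇒ [16, 21]

All cut coordinates (distinct, sorted): [16, 21, 29, 36, 44, 47, 55]

Fragment lengths:
  16→21: 5 bp
  21→29: 8 bp
  29→36: 7 bp
  36→44: 8 bp
  44→47: 3 bp
  47→55: 8 bp
  55→16 (wrap): 69-55+16 = 30 bp

[3,5,7,8,8,8,30]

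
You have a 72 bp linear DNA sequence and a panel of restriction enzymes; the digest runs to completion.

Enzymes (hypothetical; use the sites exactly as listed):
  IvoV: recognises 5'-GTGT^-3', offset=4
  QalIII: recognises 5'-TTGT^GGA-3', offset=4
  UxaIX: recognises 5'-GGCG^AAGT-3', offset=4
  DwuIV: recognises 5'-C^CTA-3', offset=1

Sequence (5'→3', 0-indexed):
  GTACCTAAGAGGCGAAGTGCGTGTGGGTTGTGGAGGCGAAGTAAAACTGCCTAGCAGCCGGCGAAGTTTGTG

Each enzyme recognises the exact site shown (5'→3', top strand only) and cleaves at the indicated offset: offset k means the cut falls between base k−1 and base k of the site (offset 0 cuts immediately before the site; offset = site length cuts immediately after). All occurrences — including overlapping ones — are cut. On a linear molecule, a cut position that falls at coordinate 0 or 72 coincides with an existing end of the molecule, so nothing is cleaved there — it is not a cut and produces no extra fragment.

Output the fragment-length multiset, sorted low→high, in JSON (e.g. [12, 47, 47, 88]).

[4,7,7,9,10,10,12,13]

Site scan:
  IvoV (GTGT, off=4): starts [20] → cuts [24]
  QalIII (TTGTGGA, off=4): starts [27] → cuts [31]
  UxaIX (GGCGAAGT, off=4): starts [10, 34, 59] → cuts [14, 38, 63]
  DwuIV (CCTA, off=1): starts [3, 49] → cuts [4, 50]

All cut coordinates (distinct, sorted): [4, 14, 24, 31, 38, 50, 63]

Fragment lengths:
  [0,4): 4 bp
  [4,14): 10 bp
  [14,24): 10 bp
  [24,31): 7 bp
  [31,38): 7 bp
  [38,50): 12 bp
  [50,63): 13 bp
  [63,72): 9 bp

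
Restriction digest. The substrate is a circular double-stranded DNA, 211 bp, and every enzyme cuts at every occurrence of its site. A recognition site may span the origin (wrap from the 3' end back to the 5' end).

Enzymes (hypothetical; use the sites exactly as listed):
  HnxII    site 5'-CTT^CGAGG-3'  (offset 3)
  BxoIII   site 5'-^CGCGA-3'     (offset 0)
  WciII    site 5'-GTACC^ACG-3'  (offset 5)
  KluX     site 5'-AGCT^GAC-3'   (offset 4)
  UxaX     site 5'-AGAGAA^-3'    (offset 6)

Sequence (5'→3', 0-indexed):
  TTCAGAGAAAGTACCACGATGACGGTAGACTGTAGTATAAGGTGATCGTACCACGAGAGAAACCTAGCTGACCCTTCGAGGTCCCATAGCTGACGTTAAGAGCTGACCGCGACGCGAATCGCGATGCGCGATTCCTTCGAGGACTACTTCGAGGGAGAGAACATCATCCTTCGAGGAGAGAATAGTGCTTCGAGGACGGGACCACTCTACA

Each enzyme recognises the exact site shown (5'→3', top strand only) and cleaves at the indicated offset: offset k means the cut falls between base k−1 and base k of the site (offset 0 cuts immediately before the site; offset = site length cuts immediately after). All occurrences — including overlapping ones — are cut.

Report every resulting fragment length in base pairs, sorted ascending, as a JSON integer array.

[3,5,6,7,7,7,8,8,9,10,11,11,12,12,13,15,30,37]

Per-enzyme occurrences:
  HnxII CTTCGAGG/3: at [73, 134, 146, 168, 187] ⇒ [76, 137, 149, 171, 190]
  BxoIII CGCGA/0: at [107, 112, 119, 126] ⇒ [107, 112, 119, 126]
  WciII GTACCACG/5: at [10, 47] ⇒ [15, 52]
  KluX AGCTGAC/4: at [65, 87, 100] ⇒ [69, 91, 104]
  UxaX AGAGAA/6: at [3, 55, 155, 176] ⇒ [9, 61, 161, 182]

Pooled cuts: [9, 15, 52, 61, 69, 76, 91, 104, 107, 112, 119, 126, 137, 149, 161, 171, 182, 190]

Fragment lengths:
  9→15: 6 bp
  15→52: 37 bp
  52→61: 9 bp
  61→69: 8 bp
  69→76: 7 bp
  76→91: 15 bp
  91→104: 13 bp
  104→107: 3 bp
  107→112: 5 bp
  112→119: 7 bp
  119→126: 7 bp
  126→137: 11 bp
  137→149: 12 bp
  149→161: 12 bp
  161→171: 10 bp
  171→182: 11 bp
  182→190: 8 bp
  190→9 (wrap): 211-190+9 = 30 bp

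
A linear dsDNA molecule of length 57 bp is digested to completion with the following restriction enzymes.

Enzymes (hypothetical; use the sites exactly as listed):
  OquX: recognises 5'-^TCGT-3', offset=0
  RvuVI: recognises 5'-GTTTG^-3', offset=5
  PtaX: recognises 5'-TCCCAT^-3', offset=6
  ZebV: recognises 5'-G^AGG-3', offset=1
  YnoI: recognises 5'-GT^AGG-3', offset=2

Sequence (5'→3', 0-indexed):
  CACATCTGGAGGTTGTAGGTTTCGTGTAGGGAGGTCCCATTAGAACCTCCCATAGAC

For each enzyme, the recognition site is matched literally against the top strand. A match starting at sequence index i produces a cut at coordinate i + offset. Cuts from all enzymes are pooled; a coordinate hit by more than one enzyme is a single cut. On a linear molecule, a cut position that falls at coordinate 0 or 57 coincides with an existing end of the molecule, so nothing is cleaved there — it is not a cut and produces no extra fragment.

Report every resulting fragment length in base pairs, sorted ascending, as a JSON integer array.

[4,4,5,6,7,9,9,13]

Per-enzyme occurrences:
  OquX (TCGT, off=0): starts [21] → cuts [21]
  RvuVI (GTTTG, off=5): no sites
  PtaX (TCCCAT, off=6): starts [34, 47] → cuts [40, 53]
  ZebV (GAGG, off=1): starts [8, 30] → cuts [9, 31]
  YnoI (GTAGG, off=2): starts [14, 25] → cuts [16, 27]

All cut coordinates (distinct, sorted): [9, 16, 21, 27, 31, 40, 53]

Fragment lengths:
  [0,9): 9 bp
  [9,16): 7 bp
  [16,21): 5 bp
  [21,27): 6 bp
  [27,31): 4 bp
  [31,40): 9 bp
  [40,53): 13 bp
  [53,57): 4 bp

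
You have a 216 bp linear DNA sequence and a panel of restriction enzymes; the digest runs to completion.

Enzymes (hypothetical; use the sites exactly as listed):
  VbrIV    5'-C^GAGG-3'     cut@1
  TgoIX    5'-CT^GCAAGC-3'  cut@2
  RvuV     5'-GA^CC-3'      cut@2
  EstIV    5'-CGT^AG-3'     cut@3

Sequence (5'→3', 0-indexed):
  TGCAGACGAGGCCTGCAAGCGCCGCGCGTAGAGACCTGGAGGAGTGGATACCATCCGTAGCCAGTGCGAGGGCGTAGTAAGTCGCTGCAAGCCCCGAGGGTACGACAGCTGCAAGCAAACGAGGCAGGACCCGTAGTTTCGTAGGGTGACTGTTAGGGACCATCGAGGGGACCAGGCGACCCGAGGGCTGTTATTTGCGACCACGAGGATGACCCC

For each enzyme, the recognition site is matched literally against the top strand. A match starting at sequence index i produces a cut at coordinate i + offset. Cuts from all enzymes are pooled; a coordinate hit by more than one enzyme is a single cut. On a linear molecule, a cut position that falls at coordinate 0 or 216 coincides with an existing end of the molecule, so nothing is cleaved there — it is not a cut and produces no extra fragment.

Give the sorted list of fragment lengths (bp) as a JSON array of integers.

[3,4,4,5,5,5,7,7,7,8,8,8,8,9,9,9,10,11,15,15,17,18,24]

Scan for sites:
  VbrIV (CGAGG, off=1): starts [6, 66, 94, 119, 163, 181, 203] → cuts [7, 67, 95, 120, 164, 182, 204]
  TgoIX (CTGCAAGC, off=2): starts [12, 84, 108] → cuts [14, 86, 110]
  RvuV (GACC, off=2): starts [32, 127, 157, 169, 177, 198, 210] → cuts [34, 129, 159, 171, 179, 200, 212]
  EstIV (CGTAG, off=3): starts [26, 55, 72, 131, 139] → cuts [29, 58, 75, 134, 142]

Pooled cuts: [7, 14, 29, 34, 58, 67, 75, 86, 95, 110, 120, 129, 134, 142, 159, 164, 171, 179, 182, 200, 204, 212]

Fragments:
  [0,7): 7 bp
  [7,14): 7 bp
  [14,29): 15 bp
  [29,34): 5 bp
  [34,58): 24 bp
  [58,67): 9 bp
  [67,75): 8 bp
  [75,86): 11 bp
  [86,95): 9 bp
  [95,110): 15 bp
  [110,120): 10 bp
  [120,129): 9 bp
  [129,134): 5 bp
  [134,142): 8 bp
  [142,159): 17 bp
  [159,164): 5 bp
  [164,171): 7 bp
  [171,179): 8 bp
  [179,182): 3 bp
  [182,200): 18 bp
  [200,204): 4 bp
  [204,212): 8 bp
  [212,216): 4 bp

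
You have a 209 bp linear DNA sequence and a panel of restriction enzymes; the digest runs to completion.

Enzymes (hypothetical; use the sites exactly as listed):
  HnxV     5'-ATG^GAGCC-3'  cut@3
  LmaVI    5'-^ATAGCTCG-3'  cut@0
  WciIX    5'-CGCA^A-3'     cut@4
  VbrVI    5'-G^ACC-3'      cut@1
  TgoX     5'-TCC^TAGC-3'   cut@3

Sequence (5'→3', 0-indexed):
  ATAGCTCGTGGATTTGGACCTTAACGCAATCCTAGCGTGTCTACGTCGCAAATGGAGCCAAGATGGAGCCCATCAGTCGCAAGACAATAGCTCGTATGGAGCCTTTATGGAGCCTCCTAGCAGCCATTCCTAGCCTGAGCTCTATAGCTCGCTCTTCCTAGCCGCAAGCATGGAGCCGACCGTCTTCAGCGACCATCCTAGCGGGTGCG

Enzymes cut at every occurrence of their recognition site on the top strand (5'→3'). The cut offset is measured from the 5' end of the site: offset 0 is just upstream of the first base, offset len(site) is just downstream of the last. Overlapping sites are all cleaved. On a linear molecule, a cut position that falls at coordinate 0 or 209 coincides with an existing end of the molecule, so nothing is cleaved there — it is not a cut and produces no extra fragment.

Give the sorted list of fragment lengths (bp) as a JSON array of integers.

Scan for sites:
  HnxV (ATGGAGCC, off=3): starts [51, 62, 95, 106, 169] → cuts [54, 65, 98, 109, 172]
  LmaVI (ATAGCTCG, off=0): starts [0, 86, 143] → cuts [86, 143] (position 0 is a terminus of the linear molecule — no cut)
  WciIX (CGCAA, off=4): starts [24, 46, 77, 162] → cuts [28, 50, 81, 166]
  VbrVI (GACC, off=1): starts [16, 177, 190] → cuts [17, 178, 191]
  TgoX (TCCTAGC, off=3): starts [29, 114, 127, 155, 195] → cuts [32, 117, 130, 158, 198]

All cut coordinates (distinct, sorted): [17, 28, 32, 50, 54, 65, 81, 86, 98, 109, 117, 130, 143, 158, 166, 172, 178, 191, 198]

Fragment lengths:
  [0,17): 17 bp
  [17,28): 11 bp
  [28,32): 4 bp
  [32,50): 18 bp
  [50,54): 4 bp
  [54,65): 11 bp
  [65,81): 16 bp
  [81,86): 5 bp
  [86,98): 12 bp
  [98,109): 11 bp
  [109,117): 8 bp
  [117,130): 13 bp
  [130,143): 13 bp
  [143,158): 15 bp
  [158,166): 8 bp
  [166,172): 6 bp
  [172,178): 6 bp
  [178,191): 13 bp
  [191,198): 7 bp
  [198,209): 11 bp

[4,4,5,6,6,7,8,8,11,11,11,11,12,13,13,13,15,16,17,18]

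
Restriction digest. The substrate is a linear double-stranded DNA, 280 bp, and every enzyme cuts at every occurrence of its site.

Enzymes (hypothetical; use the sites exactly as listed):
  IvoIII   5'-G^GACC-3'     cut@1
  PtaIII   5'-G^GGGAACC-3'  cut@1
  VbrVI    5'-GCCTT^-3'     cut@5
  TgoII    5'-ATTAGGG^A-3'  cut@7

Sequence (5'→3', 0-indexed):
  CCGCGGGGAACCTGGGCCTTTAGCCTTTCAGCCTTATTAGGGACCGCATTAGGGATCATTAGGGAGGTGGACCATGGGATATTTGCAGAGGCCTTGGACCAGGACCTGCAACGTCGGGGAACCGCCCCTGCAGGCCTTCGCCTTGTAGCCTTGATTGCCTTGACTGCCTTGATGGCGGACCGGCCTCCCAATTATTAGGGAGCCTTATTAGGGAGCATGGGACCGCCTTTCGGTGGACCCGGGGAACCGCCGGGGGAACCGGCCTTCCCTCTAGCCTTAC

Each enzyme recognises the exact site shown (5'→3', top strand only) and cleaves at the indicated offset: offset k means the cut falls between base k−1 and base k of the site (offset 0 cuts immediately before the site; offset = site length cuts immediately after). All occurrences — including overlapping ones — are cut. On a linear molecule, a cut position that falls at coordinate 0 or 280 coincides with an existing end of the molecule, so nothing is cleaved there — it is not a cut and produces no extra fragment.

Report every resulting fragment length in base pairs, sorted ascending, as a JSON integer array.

Scan for sites:
  IvoIII GGACC/1: at [40, 68, 95, 101, 176, 219, 234] ⇒ [41, 69, 96, 102, 177, 220, 235]
  PtaIII GGGGAACC/1: at [4, 115, 240, 252] ⇒ [5, 116, 241, 253]
  VbrVI GCCTT/5: at [15, 22, 30, 90, 133, 139, 147, 156, 165, 201, 224, 261, 273] ⇒ [20, 27, 35, 95, 138, 144, 152, 161, 170, 206, 229, 266, 278]
  TgoII ATTAGGGA/7: at [35, 47, 57, 193, 206] ⇒ [42, 54, 64, 200, 213]

All cut coordinates (distinct, sorted): [5, 20, 27, 35, 41, 42, 54, 64, 69, 95, 96, 102, 116, 138, 144, 152, 161, 170, 177, 200, 206, 213, 220, 229, 235, 241, 253, 266, 278]

Fragments:
  [0,5): 5 bp
  [5,20): 15 bp
  [20,27): 7 bp
  [27,35): 8 bp
  [35,41): 6 bp
  [41,42): 1 bp
  [42,54): 12 bp
  [54,64): 10 bp
  [64,69): 5 bp
  [69,95): 26 bp
  [95,96): 1 bp
  [96,102): 6 bp
  [102,116): 14 bp
  [116,138): 22 bp
  [138,144): 6 bp
  [144,152): 8 bp
  [152,161): 9 bp
  [161,170): 9 bp
  [170,177): 7 bp
  [177,200): 23 bp
  [200,206): 6 bp
  [206,213): 7 bp
  [213,220): 7 bp
  [220,229): 9 bp
  [229,235): 6 bp
  [235,241): 6 bp
  [241,253): 12 bp
  [253,266): 13 bp
  [266,278): 12 bp
  [278,280): 2 bp

[1,1,2,5,5,6,6,6,6,6,6,7,7,7,7,8,8,9,9,9,10,12,12,12,13,14,15,22,23,26]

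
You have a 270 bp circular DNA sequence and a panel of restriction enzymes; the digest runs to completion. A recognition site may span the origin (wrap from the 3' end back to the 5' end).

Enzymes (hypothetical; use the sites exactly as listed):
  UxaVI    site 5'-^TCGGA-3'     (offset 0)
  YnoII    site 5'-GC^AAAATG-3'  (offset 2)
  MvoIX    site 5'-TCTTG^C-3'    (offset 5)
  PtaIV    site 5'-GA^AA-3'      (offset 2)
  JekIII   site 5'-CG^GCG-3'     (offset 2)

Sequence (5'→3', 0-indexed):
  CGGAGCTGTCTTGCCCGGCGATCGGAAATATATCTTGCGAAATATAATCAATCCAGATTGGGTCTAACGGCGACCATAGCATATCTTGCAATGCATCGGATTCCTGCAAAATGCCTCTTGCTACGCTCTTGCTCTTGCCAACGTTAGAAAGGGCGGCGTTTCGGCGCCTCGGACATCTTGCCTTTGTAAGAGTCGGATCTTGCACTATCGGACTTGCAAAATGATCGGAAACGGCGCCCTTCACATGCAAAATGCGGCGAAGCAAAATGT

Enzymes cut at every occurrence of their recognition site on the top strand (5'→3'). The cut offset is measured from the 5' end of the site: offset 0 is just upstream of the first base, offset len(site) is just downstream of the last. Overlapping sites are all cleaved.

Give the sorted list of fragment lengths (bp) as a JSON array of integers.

Scan for sites:
  UxaVI TCGGA/0: at [21, 95, 168, 192, 207, 224, 269] ⇒ [21, 95, 168, 192, 207, 224, 269]
  YnoII GCAAAATG/2: at [105, 215, 246, 261] ⇒ [107, 217, 248, 263]
  MvoIX TCTTGC/5: at [8, 32, 83, 115, 126, 132, 175, 197] ⇒ [13, 37, 88, 120, 131, 137, 180, 202]
  PtaIV GAAA/2: at [24, 38, 146, 227] ⇒ [26, 40, 148, 229]
  JekIII CGGCG/2: at [15, 67, 153, 161, 231, 254] ⇒ [17, 69, 155, 163, 233, 256]

Pooled cuts: [13, 17, 21, 26, 37, 40, 69, 88, 95, 107, 120, 131, 137, 148, 155, 163, 168, 180, 192, 202, 207, 217, 224, 229, 233, 248, 256, 263, 269]

Fragments:
  13→17: 4 bp
  17→21: 4 bp
  21→26: 5 bp
  26→37: 11 bp
  37→40: 3 bp
  40→69: 29 bp
  69→88: 19 bp
  88→95: 7 bp
  95→107: 12 bp
  107→120: 13 bp
  120→131: 11 bp
  131→137: 6 bp
  137→148: 11 bp
  148→155: 7 bp
  155→163: 8 bp
  163→168: 5 bp
  168→180: 12 bp
  180→192: 12 bp
  192→202: 10 bp
  202→207: 5 bp
  207→217: 10 bp
  217→224: 7 bp
  224→229: 5 bp
  229→233: 4 bp
  233→248: 15 bp
  248→256: 8 bp
  256→263: 7 bp
  263→269: 6 bp
  269→13 (wrap): 270-269+13 = 14 bp

[3,4,4,4,5,5,5,5,6,6,7,7,7,7,8,8,10,10,11,11,11,12,12,12,13,14,15,19,29]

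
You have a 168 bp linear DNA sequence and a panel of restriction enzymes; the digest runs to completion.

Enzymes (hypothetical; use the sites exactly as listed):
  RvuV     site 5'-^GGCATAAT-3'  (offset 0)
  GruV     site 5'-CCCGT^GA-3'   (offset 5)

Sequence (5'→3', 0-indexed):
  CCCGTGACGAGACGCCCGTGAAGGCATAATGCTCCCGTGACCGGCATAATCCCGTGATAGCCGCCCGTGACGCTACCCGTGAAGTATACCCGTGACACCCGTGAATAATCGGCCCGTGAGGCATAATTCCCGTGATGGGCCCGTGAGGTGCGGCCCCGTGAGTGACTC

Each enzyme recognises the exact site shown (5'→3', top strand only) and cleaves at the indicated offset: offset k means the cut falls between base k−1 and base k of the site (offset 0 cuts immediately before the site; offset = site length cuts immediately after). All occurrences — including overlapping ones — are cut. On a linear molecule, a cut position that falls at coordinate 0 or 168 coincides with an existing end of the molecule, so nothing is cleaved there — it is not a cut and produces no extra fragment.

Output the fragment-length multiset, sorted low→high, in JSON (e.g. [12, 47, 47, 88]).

Per-enzyme occurrences:
  RvuV GGCATAAT/0: at [22, 42, 119] ⇒ [22, 42, 119]
  GruV CCCGTGA/5: at [0, 14, 33, 50, 63, 75, 88, 97, 112, 128, 139, 154] ⇒ [5, 19, 38, 55, 68, 80, 93, 102, 117, 133, 144, 159]

All cut coordinates (distinct, sorted): [5, 19, 22, 38, 42, 55, 68, 80, 93, 102, 117, 119, 133, 144, 159]

Fragments:
  [0,5): 5 bp
  [5,19): 14 bp
  [19,22): 3 bp
  [22,38): 16 bp
  [38,42): 4 bp
  [42,55): 13 bp
  [55,68): 13 bp
  [68,80): 12 bp
  [80,93): 13 bp
  [93,102): 9 bp
  [102,117): 15 bp
  [117,119): 2 bp
  [119,133): 14 bp
  [133,144): 11 bp
  [144,159): 15 bp
  [159,168): 9 bp

[2,3,4,5,9,9,11,12,13,13,13,14,14,15,15,16]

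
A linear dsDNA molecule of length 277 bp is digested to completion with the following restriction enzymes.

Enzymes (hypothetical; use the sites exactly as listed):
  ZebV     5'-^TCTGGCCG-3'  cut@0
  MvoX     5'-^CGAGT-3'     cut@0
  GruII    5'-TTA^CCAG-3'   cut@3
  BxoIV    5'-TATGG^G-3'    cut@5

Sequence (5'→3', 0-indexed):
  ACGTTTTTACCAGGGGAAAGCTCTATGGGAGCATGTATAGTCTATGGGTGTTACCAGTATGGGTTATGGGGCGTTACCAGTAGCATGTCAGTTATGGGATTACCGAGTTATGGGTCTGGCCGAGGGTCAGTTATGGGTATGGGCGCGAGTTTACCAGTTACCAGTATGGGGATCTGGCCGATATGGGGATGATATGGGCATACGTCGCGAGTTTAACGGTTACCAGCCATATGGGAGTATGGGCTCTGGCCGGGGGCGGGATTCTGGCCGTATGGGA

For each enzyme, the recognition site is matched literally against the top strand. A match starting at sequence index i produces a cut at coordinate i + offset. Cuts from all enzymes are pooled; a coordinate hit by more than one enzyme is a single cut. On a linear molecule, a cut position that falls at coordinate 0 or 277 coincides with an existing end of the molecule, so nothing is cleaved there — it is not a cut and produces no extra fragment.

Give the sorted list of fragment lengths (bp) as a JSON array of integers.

Scan for sites:
  ZebV TCTGGCCG/0: at [114, 172, 244, 262] ⇒ [114, 172, 244, 262]
  MvoX CGAGT/0: at [103, 145, 207] ⇒ [103, 145, 207]
  GruII TTACCAG/3: at [6, 50, 73, 150, 157, 219] ⇒ [9, 53, 76, 153, 160, 222]
  BxoIV TATGGG/5: at [23, 42, 57, 64, 92, 108, 131, 137, 164, 181, 192, 229, 237, 270] ⇒ [28, 47, 62, 69, 97, 113, 136, 142, 169, 186, 197, 234, 242, 275]

All cut coordinates (distinct, sorted): [9, 28, 47, 53, 62, 69, 76, 97, 103, 113, 114, 136, 142, 145, 153, 160, 169, 172, 186, 197, 207, 222, 234, 242, 244, 262, 275]

Fragment lengths:
  [0,9): 9 bp
  [9,28): 19 bp
  [28,47): 19 bp
  [47,53): 6 bp
  [53,62): 9 bp
  [62,69): 7 bp
  [69,76): 7 bp
  [76,97): 21 bp
  [97,103): 6 bp
  [103,113): 10 bp
  [113,114): 1 bp
  [114,136): 22 bp
  [136,142): 6 bp
  [142,145): 3 bp
  [145,153): 8 bp
  [153,160): 7 bp
  [160,169): 9 bp
  [169,172): 3 bp
  [172,186): 14 bp
  [186,197): 11 bp
  [197,207): 10 bp
  [207,222): 15 bp
  [222,234): 12 bp
  [234,242): 8 bp
  [242,244): 2 bp
  [244,262): 18 bp
  [262,275): 13 bp
  [275,277): 2 bp

[1,2,2,3,3,6,6,6,7,7,7,8,8,9,9,9,10,10,11,12,13,14,15,18,19,19,21,22]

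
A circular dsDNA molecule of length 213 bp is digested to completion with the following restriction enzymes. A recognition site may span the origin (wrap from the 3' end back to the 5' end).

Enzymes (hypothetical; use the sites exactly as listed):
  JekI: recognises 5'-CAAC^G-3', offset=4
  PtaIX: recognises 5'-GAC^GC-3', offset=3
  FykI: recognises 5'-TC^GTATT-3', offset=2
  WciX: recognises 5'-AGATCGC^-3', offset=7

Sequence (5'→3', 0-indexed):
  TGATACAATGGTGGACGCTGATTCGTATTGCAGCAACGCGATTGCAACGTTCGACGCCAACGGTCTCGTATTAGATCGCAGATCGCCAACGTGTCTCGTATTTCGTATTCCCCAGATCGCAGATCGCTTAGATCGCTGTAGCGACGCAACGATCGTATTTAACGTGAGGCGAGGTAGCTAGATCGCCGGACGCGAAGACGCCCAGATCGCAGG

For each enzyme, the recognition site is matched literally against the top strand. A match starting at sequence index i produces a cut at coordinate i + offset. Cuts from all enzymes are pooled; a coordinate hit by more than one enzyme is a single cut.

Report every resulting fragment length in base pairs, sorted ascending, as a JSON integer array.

[4,4,5,5,6,6,7,7,7,7,7,8,8,9,9,11,11,12,13,16,19,32]

Per-enzyme occurrences:
  JekI CAACG/4: at [33, 44, 57, 86, 146] ⇒ [37, 48, 61, 90, 150]
  PtaIX GACGC/3: at [13, 52, 142, 188, 196] ⇒ [16, 55, 145, 191, 199]
  FykI TCGTATT/2: at [22, 65, 95, 102, 152] ⇒ [24, 67, 97, 104, 154]
  WciX AGATCGC/7: at [72, 79, 113, 120, 129, 179, 203] ⇒ [79, 86, 120, 127, 136, 186, 210]

Pooled cuts: [16, 24, 37, 48, 55, 61, 67, 79, 86, 90, 97, 104, 120, 127, 136, 145, 150, 154, 186, 191, 199, 210]

Fragments:
  16→24: 8 bp
  24→37: 13 bp
  37→48: 11 bp
  48→55: 7 bp
  55→61: 6 bp
  61→67: 6 bp
  67→79: 12 bp
  79→86: 7 bp
  86→90: 4 bp
  90→97: 7 bp
  97→104: 7 bp
  104→120: 16 bp
  120→127: 7 bp
  127→136: 9 bp
  136→145: 9 bp
  145→150: 5 bp
  150→154: 4 bp
  154→186: 32 bp
  186→191: 5 bp
  191→199: 8 bp
  199→210: 11 bp
  210→16 (wrap): 213-210+16 = 19 bp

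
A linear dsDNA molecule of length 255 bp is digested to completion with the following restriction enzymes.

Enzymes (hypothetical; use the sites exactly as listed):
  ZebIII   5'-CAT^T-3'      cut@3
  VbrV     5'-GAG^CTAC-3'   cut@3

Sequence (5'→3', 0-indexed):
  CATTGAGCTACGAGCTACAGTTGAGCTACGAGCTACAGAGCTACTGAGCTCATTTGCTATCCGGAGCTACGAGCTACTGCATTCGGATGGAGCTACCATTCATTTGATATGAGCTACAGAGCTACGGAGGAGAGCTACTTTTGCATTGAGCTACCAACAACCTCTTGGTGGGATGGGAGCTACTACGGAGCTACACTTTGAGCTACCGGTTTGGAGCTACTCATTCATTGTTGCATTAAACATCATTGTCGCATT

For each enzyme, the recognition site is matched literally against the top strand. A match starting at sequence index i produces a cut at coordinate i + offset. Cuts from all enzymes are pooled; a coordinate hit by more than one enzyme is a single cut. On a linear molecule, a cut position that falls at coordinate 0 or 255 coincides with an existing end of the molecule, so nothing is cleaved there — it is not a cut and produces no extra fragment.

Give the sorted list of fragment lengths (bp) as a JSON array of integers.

[1,3,4,4,4,4,7,7,7,7,8,8,8,8,8,9,10,10,10,11,11,12,12,13,13,13,14,29]

Site scan:
  ZebIII CATT/3: at [0, 50, 79, 96, 100, 143, 221, 225, 233, 243, 251] ⇒ [3, 53, 82, 99, 103, 146, 224, 228, 236, 246, 254]
  VbrV GAGCTAC/3: at [4, 11, 22, 29, 37, 63, 70, 89, 110, 118, 131, 147, 176, 187, 199, 213] ⇒ [7, 14, 25, 32, 40, 66, 73, 92, 113, 121, 134, 150, 179, 190, 202, 216]

All cut coordinates (distinct, sorted): [3, 7, 14, 25, 32, 40, 53, 66, 73, 82, 92, 99, 103, 113, 121, 134, 146, 150, 179, 190, 202, 216, 224, 228, 236, 246, 254]

Fragment lengths:
  [0,3): 3 bp
  [3,7): 4 bp
  [7,14): 7 bp
  [14,25): 11 bp
  [25,32): 7 bp
  [32,40): 8 bp
  [40,53): 13 bp
  [53,66): 13 bp
  [66,73): 7 bp
  [73,82): 9 bp
  [82,92): 10 bp
  [92,99): 7 bp
  [99,103): 4 bp
  [103,113): 10 bp
  [113,121): 8 bp
  [121,134): 13 bp
  [134,146): 12 bp
  [146,150): 4 bp
  [150,179): 29 bp
  [179,190): 11 bp
  [190,202): 12 bp
  [202,216): 14 bp
  [216,224): 8 bp
  [224,228): 4 bp
  [228,236): 8 bp
  [236,246): 10 bp
  [246,254): 8 bp
  [254,255): 1 bp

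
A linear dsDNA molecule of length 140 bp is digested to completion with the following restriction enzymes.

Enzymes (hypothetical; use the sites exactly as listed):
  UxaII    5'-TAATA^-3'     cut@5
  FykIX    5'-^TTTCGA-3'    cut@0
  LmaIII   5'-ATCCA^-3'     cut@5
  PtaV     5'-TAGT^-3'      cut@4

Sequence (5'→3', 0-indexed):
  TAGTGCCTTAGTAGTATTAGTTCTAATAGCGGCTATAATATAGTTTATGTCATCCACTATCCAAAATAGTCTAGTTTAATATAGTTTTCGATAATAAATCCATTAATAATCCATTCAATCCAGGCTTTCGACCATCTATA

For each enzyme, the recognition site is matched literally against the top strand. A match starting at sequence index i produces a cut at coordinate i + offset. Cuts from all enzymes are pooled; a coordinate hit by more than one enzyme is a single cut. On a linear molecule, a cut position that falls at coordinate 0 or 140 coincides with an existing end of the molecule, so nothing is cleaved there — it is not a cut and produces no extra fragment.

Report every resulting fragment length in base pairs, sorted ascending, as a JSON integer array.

Site scan:
  UxaII (TAATA, off=5): starts [23, 35, 76, 91, 103] → cuts [28, 40, 81, 96, 108]
  FykIX (TTTCGA, off=0): starts [85, 125] → cuts [85, 125]
  LmaIII (ATCCA, off=5): starts [51, 58, 97, 108, 117] → cuts [56, 63, 102, 113, 122]
  PtaV (TAGT, off=4): starts [0, 8, 11, 17, 40, 66, 71, 81] → cuts [4, 12, 15, 21, 44, 70, 75, 85]

Pooled cuts: [4, 12, 15, 21, 28, 40, 44, 56, 63, 70, 75, 81, 85, 96, 102, 108, 113, 122, 125]

Fragments:
  [0,4): 4 bp
  [4,12): 8 bp
  [12,15): 3 bp
  [15,21): 6 bp
  [21,28): 7 bp
  [28,40): 12 bp
  [40,44): 4 bp
  [44,56): 12 bp
  [56,63): 7 bp
  [63,70): 7 bp
  [70,75): 5 bp
  [75,81): 6 bp
  [81,85): 4 bp
  [85,96): 11 bp
  [96,102): 6 bp
  [102,108): 6 bp
  [108,113): 5 bp
  [113,122): 9 bp
  [122,125): 3 bp
  [125,140): 15 bp

[3,3,4,4,4,5,5,6,6,6,6,7,7,7,8,9,11,12,12,15]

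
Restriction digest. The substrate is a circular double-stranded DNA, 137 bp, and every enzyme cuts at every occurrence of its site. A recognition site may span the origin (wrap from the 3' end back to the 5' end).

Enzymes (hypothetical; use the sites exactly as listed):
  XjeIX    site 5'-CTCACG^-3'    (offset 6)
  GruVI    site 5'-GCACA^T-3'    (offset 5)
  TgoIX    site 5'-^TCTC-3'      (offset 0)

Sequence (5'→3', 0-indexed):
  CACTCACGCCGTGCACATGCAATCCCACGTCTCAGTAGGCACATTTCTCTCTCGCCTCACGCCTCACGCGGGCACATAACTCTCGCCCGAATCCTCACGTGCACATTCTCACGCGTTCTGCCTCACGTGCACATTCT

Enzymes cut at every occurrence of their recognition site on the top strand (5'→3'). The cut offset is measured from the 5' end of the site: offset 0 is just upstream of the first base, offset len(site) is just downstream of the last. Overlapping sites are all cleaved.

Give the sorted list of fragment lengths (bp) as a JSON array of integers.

Per-enzyme occurrences:
  XjeIX (CTCACG, off=6): starts [2, 55, 62, 93, 107, 121] → cuts [8, 61, 68, 99, 113, 127]
  GruVI (GCACAT, off=5): starts [12, 38, 71, 100, 128] → cuts [17, 43, 76, 105, 133]
  TgoIX (TCTC, off=0): starts [29, 45, 47, 49, 80, 106, 134] → cuts [29, 45, 47, 49, 80, 106, 134]

All cut coordinates (distinct, sorted): [8, 17, 29, 43, 45, 47, 49, 61, 68, 76, 80, 99, 105, 106, 113, 127, 133, 134]

Fragments:
  8→17: 9 bp
  17→29: 12 bp
  29→43: 14 bp
  43→45: 2 bp
  45→47: 2 bp
  47→49: 2 bp
  49→61: 12 bp
  61→68: 7 bp
  68→76: 8 bp
  76→80: 4 bp
  80→99: 19 bp
  99→105: 6 bp
  105→106: 1 bp
  106→113: 7 bp
  113→127: 14 bp
  127→133: 6 bp
  133→134: 1 bp
  134→8 (wrap): 137-134+8 = 11 bp

[1,1,2,2,2,4,6,6,7,7,8,9,11,12,12,14,14,19]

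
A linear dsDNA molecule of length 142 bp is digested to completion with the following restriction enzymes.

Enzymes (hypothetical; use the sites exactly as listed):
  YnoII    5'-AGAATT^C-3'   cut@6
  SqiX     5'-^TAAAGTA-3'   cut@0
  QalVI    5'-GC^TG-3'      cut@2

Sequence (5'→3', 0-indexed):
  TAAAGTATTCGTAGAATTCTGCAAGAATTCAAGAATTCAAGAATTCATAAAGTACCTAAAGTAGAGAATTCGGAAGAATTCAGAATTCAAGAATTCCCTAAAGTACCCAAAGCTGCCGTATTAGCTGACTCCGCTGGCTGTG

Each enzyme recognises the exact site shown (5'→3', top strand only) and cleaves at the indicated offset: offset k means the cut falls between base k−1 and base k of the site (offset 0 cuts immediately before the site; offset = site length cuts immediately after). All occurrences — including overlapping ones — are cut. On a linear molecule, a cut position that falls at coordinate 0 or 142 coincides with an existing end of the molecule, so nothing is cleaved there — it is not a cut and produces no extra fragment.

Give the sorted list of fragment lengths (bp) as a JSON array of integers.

[2,3,4,4,7,8,8,8,9,9,10,11,12,14,15,18]

Per-enzyme occurrences:
  YnoII AGAATTC/6: at [12, 23, 31, 39, 64, 74, 81, 89] ⇒ [18, 29, 37, 45, 70, 80, 87, 95]
  SqiX TAAAGTA/0: at [0, 47, 56, 98] ⇒ [47, 56, 98] (position 0 is a terminus of the linear molecule — no cut)
  QalVI GCTG/2: at [111, 123, 132, 136] ⇒ [113, 125, 134, 138]

All cut coordinates (distinct, sorted): [18, 29, 37, 45, 47, 56, 70, 80, 87, 95, 98, 113, 125, 134, 138]

Fragments:
  [0,18): 18 bp
  [18,29): 11 bp
  [29,37): 8 bp
  [37,45): 8 bp
  [45,47): 2 bp
  [47,56): 9 bp
  [56,70): 14 bp
  [70,80): 10 bp
  [80,87): 7 bp
  [87,95): 8 bp
  [95,98): 3 bp
  [98,113): 15 bp
  [113,125): 12 bp
  [125,134): 9 bp
  [134,138): 4 bp
  [138,142): 4 bp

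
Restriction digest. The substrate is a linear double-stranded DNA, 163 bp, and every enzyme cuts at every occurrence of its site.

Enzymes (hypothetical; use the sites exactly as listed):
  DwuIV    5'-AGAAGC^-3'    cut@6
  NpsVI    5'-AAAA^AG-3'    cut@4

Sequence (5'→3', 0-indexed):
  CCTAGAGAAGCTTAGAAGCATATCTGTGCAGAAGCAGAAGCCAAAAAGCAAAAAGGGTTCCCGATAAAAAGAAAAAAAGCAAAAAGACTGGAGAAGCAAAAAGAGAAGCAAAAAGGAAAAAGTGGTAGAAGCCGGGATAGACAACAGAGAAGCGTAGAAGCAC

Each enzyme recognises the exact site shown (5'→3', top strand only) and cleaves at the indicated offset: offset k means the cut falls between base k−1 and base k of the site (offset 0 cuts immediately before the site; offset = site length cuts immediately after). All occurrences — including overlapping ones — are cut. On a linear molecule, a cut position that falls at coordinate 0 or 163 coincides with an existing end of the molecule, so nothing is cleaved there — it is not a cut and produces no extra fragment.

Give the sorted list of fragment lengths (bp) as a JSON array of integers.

Per-enzyme occurrences:
  DwuIV AGAAGC/6: at [5, 13, 29, 35, 91, 103, 126, 147, 155] ⇒ [11, 19, 35, 41, 97, 109, 132, 153, 161]
  NpsVI AAAAAG/4: at [42, 49, 65, 73, 80, 97, 109, 116] ⇒ [46, 53, 69, 77, 84, 101, 113, 120]

All cut coordinates (distinct, sorted): [11, 19, 35, 41, 46, 53, 69, 77, 84, 97, 101, 109, 113, 120, 132, 153, 161]

Fragments:
  [0,11): 11 bp
  [11,19): 8 bp
  [19,35): 16 bp
  [35,41): 6 bp
  [41,46): 5 bp
  [46,53): 7 bp
  [53,69): 16 bp
  [69,77): 8 bp
  [77,84): 7 bp
  [84,97): 13 bp
  [97,101): 4 bp
  [101,109): 8 bp
  [109,113): 4 bp
  [113,120): 7 bp
  [120,132): 12 bp
  [132,153): 21 bp
  [153,161): 8 bp
  [161,163): 2 bp

[2,4,4,5,6,7,7,7,8,8,8,8,11,12,13,16,16,21]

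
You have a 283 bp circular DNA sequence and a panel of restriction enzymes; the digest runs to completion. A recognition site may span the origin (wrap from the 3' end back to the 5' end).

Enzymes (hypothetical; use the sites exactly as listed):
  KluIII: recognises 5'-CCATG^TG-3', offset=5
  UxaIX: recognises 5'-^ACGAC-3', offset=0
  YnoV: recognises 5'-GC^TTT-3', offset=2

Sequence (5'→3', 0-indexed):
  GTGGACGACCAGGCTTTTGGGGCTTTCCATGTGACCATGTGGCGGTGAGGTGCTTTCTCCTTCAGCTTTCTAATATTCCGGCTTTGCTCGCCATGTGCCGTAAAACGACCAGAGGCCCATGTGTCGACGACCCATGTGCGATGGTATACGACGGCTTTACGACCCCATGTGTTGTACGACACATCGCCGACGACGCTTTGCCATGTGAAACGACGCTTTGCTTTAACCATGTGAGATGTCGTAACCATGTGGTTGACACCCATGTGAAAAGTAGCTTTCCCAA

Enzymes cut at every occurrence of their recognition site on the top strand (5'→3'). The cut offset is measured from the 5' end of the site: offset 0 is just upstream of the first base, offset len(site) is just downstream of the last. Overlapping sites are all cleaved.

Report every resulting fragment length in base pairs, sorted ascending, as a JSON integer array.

[3,4,5,5,6,7,7,8,8,8,9,9,9,10,10,10,11,11,11,12,13,13,14,14,15,16,17,18]

Scan for sites:
  KluIII (CCATGTG, off=5): starts [26, 34, 90, 116, 131, 164, 200, 226, 244, 259] → cuts [31, 39, 95, 121, 136, 169, 205, 231, 249, 264]
  UxaIX (ACGAC, off=0): starts [4, 104, 126, 147, 158, 175, 189, 209] → cuts [4, 104, 126, 147, 158, 175, 189, 209]
  YnoV (GCTTT, off=2): starts [12, 21, 51, 64, 80, 153, 194, 214, 219, 273] → cuts [14, 23, 53, 66, 82, 155, 196, 216, 221, 275]

Pooled cuts: [4, 14, 23, 31, 39, 53, 66, 82, 95, 104, 121, 126, 136, 147, 155, 158, 169, 175, 189, 196, 205, 209, 216, 221, 231, 249, 264, 275]

Fragments:
  4→14: 10 bp
  14→23: 9 bp
  23→31: 8 bp
  31→39: 8 bp
  39→53: 14 bp
  53→66: 13 bp
  66→82: 16 bp
  82→95: 13 bp
  95→104: 9 bp
  104→121: 17 bp
  121→126: 5 bp
  126→136: 10 bp
  136→147: 11 bp
  147→155: 8 bp
  155→158: 3 bp
  158→169: 11 bp
  169→175: 6 bp
  175→189: 14 bp
  189→196: 7 bp
  196→205: 9 bp
  205→209: 4 bp
  209→216: 7 bp
  216→221: 5 bp
  221→231: 10 bp
  231→249: 18 bp
  249→264: 15 bp
  264→275: 11 bp
  275→4 (wrap): 283-275+4 = 12 bp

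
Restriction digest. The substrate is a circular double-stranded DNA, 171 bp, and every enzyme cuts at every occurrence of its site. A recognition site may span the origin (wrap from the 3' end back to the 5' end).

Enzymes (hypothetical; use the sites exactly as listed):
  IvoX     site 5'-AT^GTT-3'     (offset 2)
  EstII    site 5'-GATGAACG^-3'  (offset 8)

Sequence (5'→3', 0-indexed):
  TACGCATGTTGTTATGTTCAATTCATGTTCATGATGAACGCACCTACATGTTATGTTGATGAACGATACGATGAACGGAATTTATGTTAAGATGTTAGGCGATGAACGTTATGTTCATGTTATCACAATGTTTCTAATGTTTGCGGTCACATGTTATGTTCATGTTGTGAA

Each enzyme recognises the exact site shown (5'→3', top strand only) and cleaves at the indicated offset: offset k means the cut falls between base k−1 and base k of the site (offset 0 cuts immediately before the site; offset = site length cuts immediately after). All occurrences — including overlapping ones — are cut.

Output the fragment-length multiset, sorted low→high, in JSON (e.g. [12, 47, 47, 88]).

[4,5,5,6,6,8,8,8,9,9,11,11,11,12,14,14,15,15]

Scan for sites:
  IvoX (ATGTT, off=2): starts [5, 13, 24, 47, 52, 83, 91, 110, 116, 127, 136, 150, 155, 161] → cuts [7, 15, 26, 49, 54, 85, 93, 112, 118, 129, 138, 152, 157, 163]
  EstII (GATGAACG, off=8): starts [32, 57, 69, 100] → cuts [40, 65, 77, 108]

All cut coordinates (distinct, sorted): [7, 15, 26, 40, 49, 54, 65, 77, 85, 93, 108, 112, 118, 129, 138, 152, 157, 163]

Fragments:
  7→15: 8 bp
  15→26: 11 bp
  26→40: 14 bp
  40→49: 9 bp
  49→54: 5 bp
  54→65: 11 bp
  65→77: 12 bp
  77→85: 8 bp
  85→93: 8 bp
  93→108: 15 bp
  108→112: 4 bp
  112→118: 6 bp
  118→129: 11 bp
  129→138: 9 bp
  138→152: 14 bp
  152→157: 5 bp
  157→163: 6 bp
  163→7 (wrap): 171-163+7 = 15 bp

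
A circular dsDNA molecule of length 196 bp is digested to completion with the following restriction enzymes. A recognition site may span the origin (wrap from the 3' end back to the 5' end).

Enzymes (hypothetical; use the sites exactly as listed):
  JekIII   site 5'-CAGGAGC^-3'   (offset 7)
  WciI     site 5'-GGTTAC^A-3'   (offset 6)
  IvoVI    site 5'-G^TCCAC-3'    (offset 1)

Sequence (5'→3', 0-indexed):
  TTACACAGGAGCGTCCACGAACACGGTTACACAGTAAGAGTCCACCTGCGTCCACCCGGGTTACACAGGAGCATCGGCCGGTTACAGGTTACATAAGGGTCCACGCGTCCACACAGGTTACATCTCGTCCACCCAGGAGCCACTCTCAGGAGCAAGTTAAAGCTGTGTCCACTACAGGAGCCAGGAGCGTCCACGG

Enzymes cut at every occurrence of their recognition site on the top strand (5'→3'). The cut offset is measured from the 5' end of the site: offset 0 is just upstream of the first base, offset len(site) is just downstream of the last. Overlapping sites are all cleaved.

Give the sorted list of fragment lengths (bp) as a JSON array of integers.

Scan for sites:
  JekIII CAGGAGC/7: at [5, 65, 133, 146, 174, 181] ⇒ [12, 72, 140, 153, 181, 188]
  WciI GGTTACA/6: at [24, 58, 79, 86, 115, 194] ⇒ [4, 30, 64, 85, 92, 121]
  IvoVI GTCCAC/1: at [12, 39, 49, 98, 106, 126, 166, 188] ⇒ [13, 40, 50, 99, 107, 127, 167, 189]

All cut coordinates (distinct, sorted): [4, 12, 13, 30, 40, 50, 64, 72, 85, 92, 99, 107, 121, 127, 140, 153, 167, 181, 188, 189]

Fragment lengths:
  4→12: 8 bp
  12→13: 1 bp
  13→30: 17 bp
  30→40: 10 bp
  40→50: 10 bp
  50→64: 14 bp
  64→72: 8 bp
  72→85: 13 bp
  85→92: 7 bp
  92→99: 7 bp
  99→107: 8 bp
  107→121: 14 bp
  121→127: 6 bp
  127→140: 13 bp
  140→153: 13 bp
  153→167: 14 bp
  167→181: 14 bp
  181→188: 7 bp
  188→189: 1 bp
  189→4 (wrap): 196-189+4 = 11 bp

[1,1,6,7,7,7,8,8,8,10,10,11,13,13,13,14,14,14,14,17]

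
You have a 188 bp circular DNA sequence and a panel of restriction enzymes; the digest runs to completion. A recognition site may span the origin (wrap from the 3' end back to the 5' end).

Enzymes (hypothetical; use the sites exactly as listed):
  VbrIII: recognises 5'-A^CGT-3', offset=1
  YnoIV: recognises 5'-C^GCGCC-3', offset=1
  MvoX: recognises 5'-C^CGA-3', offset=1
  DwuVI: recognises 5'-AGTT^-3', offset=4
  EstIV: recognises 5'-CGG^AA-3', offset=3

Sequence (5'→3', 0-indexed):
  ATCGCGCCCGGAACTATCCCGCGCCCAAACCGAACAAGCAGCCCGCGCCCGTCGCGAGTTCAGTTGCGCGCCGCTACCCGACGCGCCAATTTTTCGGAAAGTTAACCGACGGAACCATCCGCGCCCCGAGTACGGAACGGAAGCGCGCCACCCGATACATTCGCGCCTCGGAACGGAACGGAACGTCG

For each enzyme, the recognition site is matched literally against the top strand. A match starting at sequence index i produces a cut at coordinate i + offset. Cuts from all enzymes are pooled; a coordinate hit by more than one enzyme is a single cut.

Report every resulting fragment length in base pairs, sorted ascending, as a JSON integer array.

[2,2,3,4,4,5,5,5,5,6,6,6,8,8,8,8,9,9,9,10,10,11,14,15,16]

Per-enzyme occurrences:
  VbrIII (ACGT, off=1): starts [182] → cuts [183]
  YnoIV (CGCGCC, off=1): starts [2, 19, 43, 66, 81, 119, 143, 161] → cuts [3, 20, 44, 67, 82, 120, 144, 162]
  MvoX (CCGA, off=1): starts [29, 77, 105, 125, 151] → cuts [30, 78, 106, 126, 152]
  DwuVI (AGTT, off=4): starts [56, 61, 99] → cuts [60, 65, 103]
  EstIV (CGGAA, off=3): starts [8, 94, 109, 132, 137, 168, 173, 178] → cuts [11, 97, 112, 135, 140, 171, 176, 181]

All cut coordinates (distinct, sorted): [3, 11, 20, 30, 44, 60, 65, 67, 78, 82, 97, 103, 106, 112, 120, 126, 135, 140, 144, 152, 162, 171, 176, 181, 183]

Fragments:
  3→11: 8 bp
  11→20: 9 bp
  20→30: 10 bp
  30→44: 14 bp
  44→60: 16 bp
  60→65: 5 bp
  65→67: 2 bp
  67→78: 11 bp
  78→82: 4 bp
  82→97: 15 bp
  97→103: 6 bp
  103→106: 3 bp
  106→112: 6 bp
  112→120: 8 bp
  120→126: 6 bp
  126→135: 9 bp
  135→140: 5 bp
  140→144: 4 bp
  144→152: 8 bp
  152→162: 10 bp
  162→171: 9 bp
  171→176: 5 bp
  176→181: 5 bp
  181→183: 2 bp
  183→3 (wrap): 188-183+3 = 8 bp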